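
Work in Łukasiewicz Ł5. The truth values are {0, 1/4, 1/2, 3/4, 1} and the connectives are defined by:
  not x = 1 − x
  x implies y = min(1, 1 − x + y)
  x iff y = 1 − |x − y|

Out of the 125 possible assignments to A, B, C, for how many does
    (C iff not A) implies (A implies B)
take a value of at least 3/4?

114

value 1: 102 assignments (counts)
value 3/4: 12 assignments (counts)
value 1/2: 7 assignments
value 1/4: 3 assignments
value 0: 1 assignment
So 114 of the 125 assignments meet the threshold.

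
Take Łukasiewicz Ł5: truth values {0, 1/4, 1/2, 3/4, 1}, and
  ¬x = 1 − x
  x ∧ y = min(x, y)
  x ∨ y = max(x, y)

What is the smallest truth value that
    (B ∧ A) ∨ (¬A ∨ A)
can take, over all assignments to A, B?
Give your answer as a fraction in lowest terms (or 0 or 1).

1/2

Take A = 1/2, B = 0:
B ∧ A = 0 ∧ 1/2 = 0
¬A = ¬1/2 = 1/2
¬A ∨ A = 1/2 ∨ 1/2 = 1/2
(B ∧ A) ∨ (¬A ∨ A) = 0 ∨ 1/2 = 1/2
No assignment yields a value below 1/2, so this is the minimum.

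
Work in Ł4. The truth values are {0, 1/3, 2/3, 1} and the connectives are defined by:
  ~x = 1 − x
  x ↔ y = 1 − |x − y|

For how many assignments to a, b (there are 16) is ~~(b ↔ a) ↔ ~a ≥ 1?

a = 0, b = 0 ↦ 1  ≥
a = 0, b = 1/3 ↦ 2/3  <
a = 0, b = 2/3 ↦ 1/3  <
a = 0, b = 1 ↦ 0  <
a = 1/3, b = 0 ↦ 1  ≥
a = 1/3, b = 1/3 ↦ 2/3  <
a = 1/3, b = 2/3 ↦ 1  ≥
a = 1/3, b = 1 ↦ 2/3  <
a = 2/3, b = 0 ↦ 1  ≥
a = 2/3, b = 1/3 ↦ 2/3  <
a = 2/3, b = 2/3 ↦ 1/3  <
a = 2/3, b = 1 ↦ 2/3  <
a = 1, b = 0 ↦ 1  ≥
a = 1, b = 1/3 ↦ 2/3  <
a = 1, b = 2/3 ↦ 1/3  <
a = 1, b = 1 ↦ 0  <
So 5 of the 16 assignments meet the threshold.

5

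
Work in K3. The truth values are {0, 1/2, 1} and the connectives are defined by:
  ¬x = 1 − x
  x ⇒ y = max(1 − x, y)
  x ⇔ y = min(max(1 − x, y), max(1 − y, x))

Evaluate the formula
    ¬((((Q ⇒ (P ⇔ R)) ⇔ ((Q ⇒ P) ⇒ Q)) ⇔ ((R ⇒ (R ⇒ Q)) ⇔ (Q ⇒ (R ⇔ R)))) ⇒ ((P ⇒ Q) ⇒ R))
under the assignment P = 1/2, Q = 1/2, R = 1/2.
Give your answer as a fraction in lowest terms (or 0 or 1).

P ⇔ R = 1/2 ⇔ 1/2 = 1/2
Q ⇒ (P ⇔ R) = 1/2 ⇒ 1/2 = 1/2
Q ⇒ P = 1/2 ⇒ 1/2 = 1/2
(Q ⇒ P) ⇒ Q = 1/2 ⇒ 1/2 = 1/2
(Q ⇒ (P ⇔ R)) ⇔ ((Q ⇒ P) ⇒ Q) = 1/2 ⇔ 1/2 = 1/2
R ⇒ Q = 1/2 ⇒ 1/2 = 1/2
R ⇒ (R ⇒ Q) = 1/2 ⇒ 1/2 = 1/2
R ⇔ R = 1/2 ⇔ 1/2 = 1/2
Q ⇒ (R ⇔ R) = 1/2 ⇒ 1/2 = 1/2
(R ⇒ (R ⇒ Q)) ⇔ (Q ⇒ (R ⇔ R)) = 1/2 ⇔ 1/2 = 1/2
((Q ⇒ (P ⇔ R)) ⇔ ((Q ⇒ P) ⇒ Q)) ⇔ ((R ⇒ (R ⇒ Q)) ⇔ (Q ⇒ (R ⇔ R))) = 1/2 ⇔ 1/2 = 1/2
P ⇒ Q = 1/2 ⇒ 1/2 = 1/2
(P ⇒ Q) ⇒ R = 1/2 ⇒ 1/2 = 1/2
(((Q ⇒ (P ⇔ R)) ⇔ ((Q ⇒ P) ⇒ Q)) ⇔ ((R ⇒ (R ⇒ Q)) ⇔ (Q ⇒ (R ⇔ R)))) ⇒ ((P ⇒ Q) ⇒ R) = 1/2 ⇒ 1/2 = 1/2
¬((((Q ⇒ (P ⇔ R)) ⇔ ((Q ⇒ P) ⇒ Q)) ⇔ ((R ⇒ (R ⇒ Q)) ⇔ (Q ⇒ (R ⇔ R)))) ⇒ ((P ⇒ Q) ⇒ R)) = ¬1/2 = 1/2

1/2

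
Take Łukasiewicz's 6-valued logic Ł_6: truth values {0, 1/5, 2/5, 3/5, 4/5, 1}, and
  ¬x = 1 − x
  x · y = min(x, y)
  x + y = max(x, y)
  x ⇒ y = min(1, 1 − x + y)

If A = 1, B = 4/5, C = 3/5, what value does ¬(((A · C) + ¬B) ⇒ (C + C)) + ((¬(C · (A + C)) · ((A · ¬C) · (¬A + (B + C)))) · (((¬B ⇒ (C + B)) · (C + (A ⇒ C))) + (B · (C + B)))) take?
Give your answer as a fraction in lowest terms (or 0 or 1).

2/5

A · C = 1 · 3/5 = 3/5
¬B = ¬4/5 = 1/5
(A · C) + ¬B = 3/5 + 1/5 = 3/5
C + C = 3/5 + 3/5 = 3/5
((A · C) + ¬B) ⇒ (C + C) = 3/5 ⇒ 3/5 = 1
¬(((A · C) + ¬B) ⇒ (C + C)) = ¬1 = 0
A + C = 1 + 3/5 = 1
C · (A + C) = 3/5 · 1 = 3/5
¬(C · (A + C)) = ¬3/5 = 2/5
¬C = ¬3/5 = 2/5
A · ¬C = 1 · 2/5 = 2/5
¬A = ¬1 = 0
B + C = 4/5 + 3/5 = 4/5
¬A + (B + C) = 0 + 4/5 = 4/5
(A · ¬C) · (¬A + (B + C)) = 2/5 · 4/5 = 2/5
¬(C · (A + C)) · ((A · ¬C) · (¬A + (B + C))) = 2/5 · 2/5 = 2/5
¬B = ¬4/5 = 1/5
C + B = 3/5 + 4/5 = 4/5
¬B ⇒ (C + B) = 1/5 ⇒ 4/5 = 1
A ⇒ C = 1 ⇒ 3/5 = 3/5
C + (A ⇒ C) = 3/5 + 3/5 = 3/5
(¬B ⇒ (C + B)) · (C + (A ⇒ C)) = 1 · 3/5 = 3/5
C + B = 3/5 + 4/5 = 4/5
B · (C + B) = 4/5 · 4/5 = 4/5
((¬B ⇒ (C + B)) · (C + (A ⇒ C))) + (B · (C + B)) = 3/5 + 4/5 = 4/5
(¬(C · (A + C)) · ((A · ¬C) · (¬A + (B + C)))) · (((¬B ⇒ (C + B)) · (C + (A ⇒ C))) + (B · (C + B))) = 2/5 · 4/5 = 2/5
¬(((A · C) + ¬B) ⇒ (C + C)) + ((¬(C · (A + C)) · ((A · ¬C) · (¬A + (B + C)))) · (((¬B ⇒ (C + B)) · (C + (A ⇒ C))) + (B · (C + B)))) = 0 + 2/5 = 2/5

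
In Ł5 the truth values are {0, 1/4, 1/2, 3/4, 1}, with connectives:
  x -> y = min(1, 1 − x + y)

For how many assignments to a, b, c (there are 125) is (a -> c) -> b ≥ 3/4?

value 1: 45 assignments (counts)
value 3/4: 24 assignments (counts)
value 1/2: 22 assignments
value 1/4: 19 assignments
value 0: 15 assignments
So 69 of the 125 assignments meet the threshold.

69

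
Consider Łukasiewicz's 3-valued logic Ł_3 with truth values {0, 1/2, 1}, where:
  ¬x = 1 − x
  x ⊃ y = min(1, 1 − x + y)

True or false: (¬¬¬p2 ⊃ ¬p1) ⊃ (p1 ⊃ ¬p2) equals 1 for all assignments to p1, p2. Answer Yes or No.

No

Counterexample: take p1 = 1/2, p2 = 1.
¬p2 = ¬1 = 0
¬¬p2 = ¬0 = 1
¬¬¬p2 = ¬1 = 0
¬p1 = ¬1/2 = 1/2
¬¬¬p2 ⊃ ¬p1 = 0 ⊃ 1/2 = 1
¬p2 = ¬1 = 0
p1 ⊃ ¬p2 = 1/2 ⊃ 0 = 1/2
(¬¬¬p2 ⊃ ¬p1) ⊃ (p1 ⊃ ¬p2) = 1 ⊃ 1/2 = 1/2
This gives 1/2 ≠ 1.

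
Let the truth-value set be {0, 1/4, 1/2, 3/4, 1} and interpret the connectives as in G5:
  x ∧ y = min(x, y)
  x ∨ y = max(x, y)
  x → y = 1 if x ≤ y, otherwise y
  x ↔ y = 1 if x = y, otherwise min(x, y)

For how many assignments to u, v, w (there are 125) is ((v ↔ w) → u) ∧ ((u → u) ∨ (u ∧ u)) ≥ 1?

85

value 1: 85 assignments (counts)
value 3/4: 5 assignments
value 1/2: 7 assignments
value 1/4: 11 assignments
value 0: 17 assignments
So 85 of the 125 assignments meet the threshold.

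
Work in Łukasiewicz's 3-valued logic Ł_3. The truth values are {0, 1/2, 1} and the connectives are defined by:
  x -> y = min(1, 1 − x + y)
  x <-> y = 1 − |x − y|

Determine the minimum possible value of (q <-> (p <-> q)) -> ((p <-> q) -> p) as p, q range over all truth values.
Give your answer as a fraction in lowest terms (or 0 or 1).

Take p = 0, q = 1/2:
p <-> q = 0 <-> 1/2 = 1/2
q <-> (p <-> q) = 1/2 <-> 1/2 = 1
p <-> q = 0 <-> 1/2 = 1/2
(p <-> q) -> p = 1/2 -> 0 = 1/2
(q <-> (p <-> q)) -> ((p <-> q) -> p) = 1 -> 1/2 = 1/2
No assignment yields a value below 1/2, so this is the minimum.

1/2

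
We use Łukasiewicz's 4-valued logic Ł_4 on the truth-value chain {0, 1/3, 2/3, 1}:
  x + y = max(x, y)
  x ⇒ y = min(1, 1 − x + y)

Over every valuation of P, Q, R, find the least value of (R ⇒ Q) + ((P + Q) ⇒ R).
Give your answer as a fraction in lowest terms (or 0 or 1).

Take P = 2/3, Q = 0, R = 1/3:
R ⇒ Q = 1/3 ⇒ 0 = 2/3
P + Q = 2/3 + 0 = 2/3
(P + Q) ⇒ R = 2/3 ⇒ 1/3 = 2/3
(R ⇒ Q) + ((P + Q) ⇒ R) = 2/3 + 2/3 = 2/3
No assignment yields a value below 2/3, so this is the minimum.

2/3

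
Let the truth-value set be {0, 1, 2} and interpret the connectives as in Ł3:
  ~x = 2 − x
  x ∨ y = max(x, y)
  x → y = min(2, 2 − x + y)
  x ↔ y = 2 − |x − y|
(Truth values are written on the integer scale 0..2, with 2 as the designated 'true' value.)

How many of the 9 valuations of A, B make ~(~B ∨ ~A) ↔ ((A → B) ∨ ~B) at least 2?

A = 0, B = 0 ↦ 0  <
A = 0, B = 1 ↦ 0  <
A = 0, B = 2 ↦ 0  <
A = 1, B = 0 ↦ 0  <
A = 1, B = 1 ↦ 1  <
A = 1, B = 2 ↦ 1  <
A = 2, B = 0 ↦ 0  <
A = 2, B = 1 ↦ 2  ≥
A = 2, B = 2 ↦ 2  ≥
So 2 of the 9 assignments meet the threshold.

2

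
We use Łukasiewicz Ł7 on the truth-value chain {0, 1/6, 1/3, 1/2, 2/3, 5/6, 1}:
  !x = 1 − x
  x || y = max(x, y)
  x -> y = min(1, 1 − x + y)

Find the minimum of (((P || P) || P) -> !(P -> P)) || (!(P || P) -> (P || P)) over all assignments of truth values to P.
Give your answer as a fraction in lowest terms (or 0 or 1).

2/3

Take P = 1/3:
P || P = 1/3 || 1/3 = 1/3
(P || P) || P = 1/3 || 1/3 = 1/3
P -> P = 1/3 -> 1/3 = 1
!(P -> P) = !1 = 0
((P || P) || P) -> !(P -> P) = 1/3 -> 0 = 2/3
P || P = 1/3 || 1/3 = 1/3
!(P || P) = !1/3 = 2/3
P || P = 1/3 || 1/3 = 1/3
!(P || P) -> (P || P) = 2/3 -> 1/3 = 2/3
(((P || P) || P) -> !(P -> P)) || (!(P || P) -> (P || P)) = 2/3 || 2/3 = 2/3
No assignment yields a value below 2/3, so this is the minimum.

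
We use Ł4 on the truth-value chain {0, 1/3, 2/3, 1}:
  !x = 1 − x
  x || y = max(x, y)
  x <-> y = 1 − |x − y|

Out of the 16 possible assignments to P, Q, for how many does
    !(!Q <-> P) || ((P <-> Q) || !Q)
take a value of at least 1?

P = 0, Q = 0 ↦ 1  ≥
P = 0, Q = 1/3 ↦ 2/3  <
P = 0, Q = 2/3 ↦ 1/3  <
P = 0, Q = 1 ↦ 0  <
P = 1/3, Q = 0 ↦ 1  ≥
P = 1/3, Q = 1/3 ↦ 1  ≥
P = 1/3, Q = 2/3 ↦ 2/3  <
P = 1/3, Q = 1 ↦ 1/3  <
P = 2/3, Q = 0 ↦ 1  ≥
P = 2/3, Q = 1/3 ↦ 2/3  <
P = 2/3, Q = 2/3 ↦ 1  ≥
P = 2/3, Q = 1 ↦ 2/3  <
P = 1, Q = 0 ↦ 1  ≥
P = 1, Q = 1/3 ↦ 2/3  <
P = 1, Q = 2/3 ↦ 2/3  <
P = 1, Q = 1 ↦ 1  ≥
So 7 of the 16 assignments meet the threshold.

7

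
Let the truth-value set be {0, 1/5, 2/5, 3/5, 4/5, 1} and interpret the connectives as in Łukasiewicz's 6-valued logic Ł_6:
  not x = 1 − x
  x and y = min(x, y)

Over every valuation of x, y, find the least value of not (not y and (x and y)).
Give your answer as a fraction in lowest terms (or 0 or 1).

3/5

Take x = 2/5, y = 2/5:
not y = not 2/5 = 3/5
x and y = 2/5 and 2/5 = 2/5
not y and (x and y) = 3/5 and 2/5 = 2/5
not (not y and (x and y)) = not 2/5 = 3/5
No assignment yields a value below 3/5, so this is the minimum.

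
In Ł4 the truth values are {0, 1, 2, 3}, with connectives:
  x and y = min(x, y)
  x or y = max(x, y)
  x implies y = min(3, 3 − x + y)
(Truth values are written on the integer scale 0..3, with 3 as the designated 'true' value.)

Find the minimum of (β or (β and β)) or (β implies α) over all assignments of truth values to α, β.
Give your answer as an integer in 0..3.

Take α = 0, β = 1:
β and β = 1 and 1 = 1
β or (β and β) = 1 or 1 = 1
β implies α = 1 implies 0 = 2
(β or (β and β)) or (β implies α) = 1 or 2 = 2
No assignment yields a value below 2, so this is the minimum.

2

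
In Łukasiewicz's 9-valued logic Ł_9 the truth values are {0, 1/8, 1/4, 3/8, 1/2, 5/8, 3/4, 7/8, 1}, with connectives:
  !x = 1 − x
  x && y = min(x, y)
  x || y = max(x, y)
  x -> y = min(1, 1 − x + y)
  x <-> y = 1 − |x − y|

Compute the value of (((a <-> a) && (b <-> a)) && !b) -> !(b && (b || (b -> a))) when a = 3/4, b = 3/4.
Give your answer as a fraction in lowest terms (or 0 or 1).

a <-> a = 3/4 <-> 3/4 = 1
b <-> a = 3/4 <-> 3/4 = 1
(a <-> a) && (b <-> a) = 1 && 1 = 1
!b = !3/4 = 1/4
((a <-> a) && (b <-> a)) && !b = 1 && 1/4 = 1/4
b -> a = 3/4 -> 3/4 = 1
b || (b -> a) = 3/4 || 1 = 1
b && (b || (b -> a)) = 3/4 && 1 = 3/4
!(b && (b || (b -> a))) = !3/4 = 1/4
(((a <-> a) && (b <-> a)) && !b) -> !(b && (b || (b -> a))) = 1/4 -> 1/4 = 1

1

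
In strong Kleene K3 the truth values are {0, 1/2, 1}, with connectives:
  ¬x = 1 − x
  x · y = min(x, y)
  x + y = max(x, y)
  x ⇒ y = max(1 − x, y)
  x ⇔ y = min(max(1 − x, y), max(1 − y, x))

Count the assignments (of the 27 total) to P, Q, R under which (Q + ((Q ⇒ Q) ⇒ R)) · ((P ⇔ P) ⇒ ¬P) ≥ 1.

5

value 1: 5 assignments (counts)
value 1/2: 11 assignments
value 0: 11 assignments
So 5 of the 27 assignments meet the threshold.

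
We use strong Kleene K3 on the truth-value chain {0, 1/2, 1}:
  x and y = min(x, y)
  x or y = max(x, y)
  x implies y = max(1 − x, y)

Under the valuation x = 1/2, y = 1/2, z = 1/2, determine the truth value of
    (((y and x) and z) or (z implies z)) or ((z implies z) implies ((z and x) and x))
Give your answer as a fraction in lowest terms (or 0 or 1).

y and x = 1/2 and 1/2 = 1/2
(y and x) and z = 1/2 and 1/2 = 1/2
z implies z = 1/2 implies 1/2 = 1/2
((y and x) and z) or (z implies z) = 1/2 or 1/2 = 1/2
z implies z = 1/2 implies 1/2 = 1/2
z and x = 1/2 and 1/2 = 1/2
(z and x) and x = 1/2 and 1/2 = 1/2
(z implies z) implies ((z and x) and x) = 1/2 implies 1/2 = 1/2
(((y and x) and z) or (z implies z)) or ((z implies z) implies ((z and x) and x)) = 1/2 or 1/2 = 1/2

1/2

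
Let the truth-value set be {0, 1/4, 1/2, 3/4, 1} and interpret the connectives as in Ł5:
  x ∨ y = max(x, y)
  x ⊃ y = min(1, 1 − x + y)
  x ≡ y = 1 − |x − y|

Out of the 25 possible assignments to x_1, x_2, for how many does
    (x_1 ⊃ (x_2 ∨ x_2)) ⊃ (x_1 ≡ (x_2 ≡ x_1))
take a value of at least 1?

14

value 1: 14 assignments (counts)
value 3/4: 5 assignments
value 1/2: 3 assignments
value 1/4: 2 assignments
value 0: 1 assignment
So 14 of the 25 assignments meet the threshold.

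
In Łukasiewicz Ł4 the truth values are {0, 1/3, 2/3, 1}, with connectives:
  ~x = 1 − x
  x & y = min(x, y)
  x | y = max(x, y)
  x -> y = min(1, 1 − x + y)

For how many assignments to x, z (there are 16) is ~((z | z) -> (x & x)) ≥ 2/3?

3

x = 0, z = 0 ↦ 0  <
x = 0, z = 1/3 ↦ 1/3  <
x = 0, z = 2/3 ↦ 2/3  ≥
x = 0, z = 1 ↦ 1  ≥
x = 1/3, z = 0 ↦ 0  <
x = 1/3, z = 1/3 ↦ 0  <
x = 1/3, z = 2/3 ↦ 1/3  <
x = 1/3, z = 1 ↦ 2/3  ≥
x = 2/3, z = 0 ↦ 0  <
x = 2/3, z = 1/3 ↦ 0  <
x = 2/3, z = 2/3 ↦ 0  <
x = 2/3, z = 1 ↦ 1/3  <
x = 1, z = 0 ↦ 0  <
x = 1, z = 1/3 ↦ 0  <
x = 1, z = 2/3 ↦ 0  <
x = 1, z = 1 ↦ 0  <
So 3 of the 16 assignments meet the threshold.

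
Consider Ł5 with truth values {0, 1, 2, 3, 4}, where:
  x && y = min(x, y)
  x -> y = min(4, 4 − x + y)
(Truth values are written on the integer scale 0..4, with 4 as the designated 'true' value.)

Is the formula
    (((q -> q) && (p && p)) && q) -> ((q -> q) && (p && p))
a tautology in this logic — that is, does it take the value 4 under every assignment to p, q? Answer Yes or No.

Yes

At p = 2, q = 0, for instance:
q -> q = 0 -> 0 = 4
p && p = 2 && 2 = 2
(q -> q) && (p && p) = 4 && 2 = 2
((q -> q) && (p && p)) && q = 2 && 0 = 0
(((q -> q) && (p && p)) && q) -> ((q -> q) && (p && p)) = 0 -> 2 = 4
and checking the remaining 24 assignments likewise gives ≥ 4 in every case.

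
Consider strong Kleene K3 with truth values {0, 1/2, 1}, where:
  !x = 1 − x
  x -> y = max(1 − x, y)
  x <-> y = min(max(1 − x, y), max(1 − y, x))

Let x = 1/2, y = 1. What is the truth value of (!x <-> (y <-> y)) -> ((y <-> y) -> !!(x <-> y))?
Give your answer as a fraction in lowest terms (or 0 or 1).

!x = !1/2 = 1/2
y <-> y = 1 <-> 1 = 1
!x <-> (y <-> y) = 1/2 <-> 1 = 1/2
y <-> y = 1 <-> 1 = 1
x <-> y = 1/2 <-> 1 = 1/2
!(x <-> y) = !1/2 = 1/2
!!(x <-> y) = !1/2 = 1/2
(y <-> y) -> !!(x <-> y) = 1 -> 1/2 = 1/2
(!x <-> (y <-> y)) -> ((y <-> y) -> !!(x <-> y)) = 1/2 -> 1/2 = 1/2

1/2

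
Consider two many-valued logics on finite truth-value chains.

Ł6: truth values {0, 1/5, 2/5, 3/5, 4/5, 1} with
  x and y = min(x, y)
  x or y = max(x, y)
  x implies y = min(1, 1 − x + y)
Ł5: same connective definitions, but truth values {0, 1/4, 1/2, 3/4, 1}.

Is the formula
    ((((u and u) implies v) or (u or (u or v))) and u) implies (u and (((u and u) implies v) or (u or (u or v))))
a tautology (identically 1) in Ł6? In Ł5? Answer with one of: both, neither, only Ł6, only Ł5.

In Ł6: every assignment gives 1 — tautology.
In Ł5: every assignment gives 1 — tautology.

both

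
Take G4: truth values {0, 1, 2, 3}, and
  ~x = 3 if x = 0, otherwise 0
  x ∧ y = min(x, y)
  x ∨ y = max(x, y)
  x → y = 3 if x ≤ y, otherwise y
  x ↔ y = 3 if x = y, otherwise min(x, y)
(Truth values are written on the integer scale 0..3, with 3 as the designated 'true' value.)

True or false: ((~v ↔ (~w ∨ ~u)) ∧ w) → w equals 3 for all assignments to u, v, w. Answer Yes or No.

At u = 1, v = 0, w = 2, for instance:
~v = ~0 = 3
~w = ~2 = 0
~u = ~1 = 0
~w ∨ ~u = 0 ∨ 0 = 0
~v ↔ (~w ∨ ~u) = 3 ↔ 0 = 0
(~v ↔ (~w ∨ ~u)) ∧ w = 0 ∧ 2 = 0
((~v ↔ (~w ∨ ~u)) ∧ w) → w = 0 → 2 = 3
and checking the remaining 63 assignments likewise gives ≥ 3 in every case.

Yes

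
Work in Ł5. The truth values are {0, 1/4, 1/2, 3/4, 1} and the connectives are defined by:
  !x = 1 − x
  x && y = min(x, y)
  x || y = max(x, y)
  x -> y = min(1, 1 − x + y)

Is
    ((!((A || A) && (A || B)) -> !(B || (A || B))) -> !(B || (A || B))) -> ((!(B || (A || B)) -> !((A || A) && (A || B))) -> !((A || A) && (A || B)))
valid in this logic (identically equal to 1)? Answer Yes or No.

At A = 3/4, B = 1, for instance:
A || A = 3/4 || 3/4 = 3/4
A || B = 3/4 || 1 = 1
(A || A) && (A || B) = 3/4 && 1 = 3/4
!((A || A) && (A || B)) = !3/4 = 1/4
A || B = 3/4 || 1 = 1
B || (A || B) = 1 || 1 = 1
!(B || (A || B)) = !1 = 0
!((A || A) && (A || B)) -> !(B || (A || B)) = 1/4 -> 0 = 3/4
(!((A || A) && (A || B)) -> !(B || (A || B))) -> !(B || (A || B)) = 3/4 -> 0 = 1/4
!(B || (A || B)) -> !((A || A) && (A || B)) = 0 -> 1/4 = 1
(!(B || (A || B)) -> !((A || A) && (A || B))) -> !((A || A) && (A || B)) = 1 -> 1/4 = 1/4
((!((A || A) && (A || B)) -> !(B || (A || B))) -> !(B || (A || B))) -> ((!(B || (A || B)) -> !((A || A) && (A || B))) -> !((A || A) && (A || B))) = 1/4 -> 1/4 = 1
and checking the remaining 24 assignments likewise gives ≥ 1 in every case.

Yes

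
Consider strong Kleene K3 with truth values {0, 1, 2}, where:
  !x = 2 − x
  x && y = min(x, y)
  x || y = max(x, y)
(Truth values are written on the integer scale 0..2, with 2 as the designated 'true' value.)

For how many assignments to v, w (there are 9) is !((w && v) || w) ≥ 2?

3

v = 0, w = 0 ↦ 2  ≥
v = 0, w = 1 ↦ 1  <
v = 0, w = 2 ↦ 0  <
v = 1, w = 0 ↦ 2  ≥
v = 1, w = 1 ↦ 1  <
v = 1, w = 2 ↦ 0  <
v = 2, w = 0 ↦ 2  ≥
v = 2, w = 1 ↦ 1  <
v = 2, w = 2 ↦ 0  <
So 3 of the 9 assignments meet the threshold.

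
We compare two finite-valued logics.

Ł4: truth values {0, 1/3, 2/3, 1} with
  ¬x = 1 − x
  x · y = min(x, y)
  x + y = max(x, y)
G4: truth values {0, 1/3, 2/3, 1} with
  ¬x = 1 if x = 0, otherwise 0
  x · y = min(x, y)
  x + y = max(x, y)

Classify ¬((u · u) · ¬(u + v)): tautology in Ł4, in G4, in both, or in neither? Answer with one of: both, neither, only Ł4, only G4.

only G4

In Ł4: at u = 1/3, v = 0 the value is 2/3 — not a tautology.
In G4: every assignment gives 1 — tautology.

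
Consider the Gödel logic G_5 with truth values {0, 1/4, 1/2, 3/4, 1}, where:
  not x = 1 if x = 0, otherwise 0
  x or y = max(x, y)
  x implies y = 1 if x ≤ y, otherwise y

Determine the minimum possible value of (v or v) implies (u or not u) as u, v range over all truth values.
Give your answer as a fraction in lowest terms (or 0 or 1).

Take u = 1/4, v = 1/2:
v or v = 1/2 or 1/2 = 1/2
not u = not 1/4 = 0
u or not u = 1/4 or 0 = 1/4
(v or v) implies (u or not u) = 1/2 implies 1/4 = 1/4
No assignment yields a value below 1/4, so this is the minimum.

1/4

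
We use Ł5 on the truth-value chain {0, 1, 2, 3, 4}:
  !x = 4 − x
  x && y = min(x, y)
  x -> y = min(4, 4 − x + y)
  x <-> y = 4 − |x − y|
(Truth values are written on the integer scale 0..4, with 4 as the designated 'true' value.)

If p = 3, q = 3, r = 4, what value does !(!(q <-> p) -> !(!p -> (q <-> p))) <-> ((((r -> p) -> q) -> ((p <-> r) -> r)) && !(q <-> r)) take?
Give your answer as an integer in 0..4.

q <-> p = 3 <-> 3 = 4
!(q <-> p) = !4 = 0
!p = !3 = 1
q <-> p = 3 <-> 3 = 4
!p -> (q <-> p) = 1 -> 4 = 4
!(!p -> (q <-> p)) = !4 = 0
!(q <-> p) -> !(!p -> (q <-> p)) = 0 -> 0 = 4
!(!(q <-> p) -> !(!p -> (q <-> p))) = !4 = 0
r -> p = 4 -> 3 = 3
(r -> p) -> q = 3 -> 3 = 4
p <-> r = 3 <-> 4 = 3
(p <-> r) -> r = 3 -> 4 = 4
((r -> p) -> q) -> ((p <-> r) -> r) = 4 -> 4 = 4
q <-> r = 3 <-> 4 = 3
!(q <-> r) = !3 = 1
(((r -> p) -> q) -> ((p <-> r) -> r)) && !(q <-> r) = 4 && 1 = 1
!(!(q <-> p) -> !(!p -> (q <-> p))) <-> ((((r -> p) -> q) -> ((p <-> r) -> r)) && !(q <-> r)) = 0 <-> 1 = 3

3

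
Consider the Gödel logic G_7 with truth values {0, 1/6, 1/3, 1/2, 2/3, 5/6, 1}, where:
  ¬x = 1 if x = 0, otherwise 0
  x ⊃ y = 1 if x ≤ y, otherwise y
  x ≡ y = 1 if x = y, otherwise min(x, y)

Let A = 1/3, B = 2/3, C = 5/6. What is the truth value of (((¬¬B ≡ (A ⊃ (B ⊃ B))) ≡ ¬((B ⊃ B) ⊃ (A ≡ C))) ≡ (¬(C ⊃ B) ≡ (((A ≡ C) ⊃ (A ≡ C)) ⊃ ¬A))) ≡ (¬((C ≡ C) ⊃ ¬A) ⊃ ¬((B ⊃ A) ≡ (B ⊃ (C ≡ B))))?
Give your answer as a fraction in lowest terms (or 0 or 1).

1

¬B = ¬2/3 = 0
¬¬B = ¬0 = 1
B ⊃ B = 2/3 ⊃ 2/3 = 1
A ⊃ (B ⊃ B) = 1/3 ⊃ 1 = 1
¬¬B ≡ (A ⊃ (B ⊃ B)) = 1 ≡ 1 = 1
B ⊃ B = 2/3 ⊃ 2/3 = 1
A ≡ C = 1/3 ≡ 5/6 = 1/3
(B ⊃ B) ⊃ (A ≡ C) = 1 ⊃ 1/3 = 1/3
¬((B ⊃ B) ⊃ (A ≡ C)) = ¬1/3 = 0
(¬¬B ≡ (A ⊃ (B ⊃ B))) ≡ ¬((B ⊃ B) ⊃ (A ≡ C)) = 1 ≡ 0 = 0
C ⊃ B = 5/6 ⊃ 2/3 = 2/3
¬(C ⊃ B) = ¬2/3 = 0
A ≡ C = 1/3 ≡ 5/6 = 1/3
A ≡ C = 1/3 ≡ 5/6 = 1/3
(A ≡ C) ⊃ (A ≡ C) = 1/3 ⊃ 1/3 = 1
¬A = ¬1/3 = 0
((A ≡ C) ⊃ (A ≡ C)) ⊃ ¬A = 1 ⊃ 0 = 0
¬(C ⊃ B) ≡ (((A ≡ C) ⊃ (A ≡ C)) ⊃ ¬A) = 0 ≡ 0 = 1
((¬¬B ≡ (A ⊃ (B ⊃ B))) ≡ ¬((B ⊃ B) ⊃ (A ≡ C))) ≡ (¬(C ⊃ B) ≡ (((A ≡ C) ⊃ (A ≡ C)) ⊃ ¬A)) = 0 ≡ 1 = 0
C ≡ C = 5/6 ≡ 5/6 = 1
¬A = ¬1/3 = 0
(C ≡ C) ⊃ ¬A = 1 ⊃ 0 = 0
¬((C ≡ C) ⊃ ¬A) = ¬0 = 1
B ⊃ A = 2/3 ⊃ 1/3 = 1/3
C ≡ B = 5/6 ≡ 2/3 = 2/3
B ⊃ (C ≡ B) = 2/3 ⊃ 2/3 = 1
(B ⊃ A) ≡ (B ⊃ (C ≡ B)) = 1/3 ≡ 1 = 1/3
¬((B ⊃ A) ≡ (B ⊃ (C ≡ B))) = ¬1/3 = 0
¬((C ≡ C) ⊃ ¬A) ⊃ ¬((B ⊃ A) ≡ (B ⊃ (C ≡ B))) = 1 ⊃ 0 = 0
(((¬¬B ≡ (A ⊃ (B ⊃ B))) ≡ ¬((B ⊃ B) ⊃ (A ≡ C))) ≡ (¬(C ⊃ B) ≡ (((A ≡ C) ⊃ (A ≡ C)) ⊃ ¬A))) ≡ (¬((C ≡ C) ⊃ ¬A) ⊃ ¬((B ⊃ A) ≡ (B ⊃ (C ≡ B)))) = 0 ≡ 0 = 1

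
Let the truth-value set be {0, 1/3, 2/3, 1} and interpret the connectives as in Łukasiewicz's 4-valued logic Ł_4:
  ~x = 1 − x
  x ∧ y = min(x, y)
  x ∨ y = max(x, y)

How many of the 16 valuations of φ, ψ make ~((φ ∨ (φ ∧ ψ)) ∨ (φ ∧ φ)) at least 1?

φ = 0, ψ = 0 ↦ 1  ≥
φ = 0, ψ = 1/3 ↦ 1  ≥
φ = 0, ψ = 2/3 ↦ 1  ≥
φ = 0, ψ = 1 ↦ 1  ≥
φ = 1/3, ψ = 0 ↦ 2/3  <
φ = 1/3, ψ = 1/3 ↦ 2/3  <
φ = 1/3, ψ = 2/3 ↦ 2/3  <
φ = 1/3, ψ = 1 ↦ 2/3  <
φ = 2/3, ψ = 0 ↦ 1/3  <
φ = 2/3, ψ = 1/3 ↦ 1/3  <
φ = 2/3, ψ = 2/3 ↦ 1/3  <
φ = 2/3, ψ = 1 ↦ 1/3  <
φ = 1, ψ = 0 ↦ 0  <
φ = 1, ψ = 1/3 ↦ 0  <
φ = 1, ψ = 2/3 ↦ 0  <
φ = 1, ψ = 1 ↦ 0  <
So 4 of the 16 assignments meet the threshold.

4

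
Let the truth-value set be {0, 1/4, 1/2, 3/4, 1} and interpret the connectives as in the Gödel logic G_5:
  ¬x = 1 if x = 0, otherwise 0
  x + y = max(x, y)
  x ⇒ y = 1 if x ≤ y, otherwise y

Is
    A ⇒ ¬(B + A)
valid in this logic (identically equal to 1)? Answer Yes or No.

No

Counterexample: take A = 1/4, B = 0.
B + A = 0 + 1/4 = 1/4
¬(B + A) = ¬1/4 = 0
A ⇒ ¬(B + A) = 1/4 ⇒ 0 = 0
This gives 0 ≠ 1.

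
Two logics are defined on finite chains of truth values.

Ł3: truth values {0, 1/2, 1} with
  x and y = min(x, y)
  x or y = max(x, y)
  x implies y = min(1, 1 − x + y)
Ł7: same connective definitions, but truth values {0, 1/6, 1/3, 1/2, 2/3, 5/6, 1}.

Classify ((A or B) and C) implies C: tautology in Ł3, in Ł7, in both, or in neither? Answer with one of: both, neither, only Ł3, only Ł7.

In Ł3: every assignment gives 1 — tautology.
In Ł7: every assignment gives 1 — tautology.

both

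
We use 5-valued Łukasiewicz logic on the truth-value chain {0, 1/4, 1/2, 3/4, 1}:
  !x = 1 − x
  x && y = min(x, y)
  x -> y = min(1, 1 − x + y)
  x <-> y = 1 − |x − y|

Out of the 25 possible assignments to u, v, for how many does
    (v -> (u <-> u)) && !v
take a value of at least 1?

5

value 1: 5 assignments (counts)
value 3/4: 5 assignments
value 1/2: 5 assignments
value 1/4: 5 assignments
value 0: 5 assignments
So 5 of the 25 assignments meet the threshold.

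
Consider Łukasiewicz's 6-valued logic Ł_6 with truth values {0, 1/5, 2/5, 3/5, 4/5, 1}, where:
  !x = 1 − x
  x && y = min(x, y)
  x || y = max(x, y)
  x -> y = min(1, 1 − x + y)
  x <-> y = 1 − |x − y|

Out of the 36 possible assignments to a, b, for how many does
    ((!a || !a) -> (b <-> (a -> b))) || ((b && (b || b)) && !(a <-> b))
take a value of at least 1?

24

value 1: 24 assignments (counts)
value 4/5: 5 assignments
value 3/5: 2 assignments
value 2/5: 3 assignments
value 1/5: 1 assignment
value 0: 1 assignment
So 24 of the 36 assignments meet the threshold.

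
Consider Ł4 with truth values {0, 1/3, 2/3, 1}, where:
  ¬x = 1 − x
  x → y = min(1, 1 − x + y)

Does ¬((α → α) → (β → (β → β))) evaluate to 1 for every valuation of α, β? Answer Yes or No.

No

Counterexample: take α = 0, β = 0.
α → α = 0 → 0 = 1
β → β = 0 → 0 = 1
β → (β → β) = 0 → 1 = 1
(α → α) → (β → (β → β)) = 1 → 1 = 1
¬((α → α) → (β → (β → β))) = ¬1 = 0
This gives 0 ≠ 1.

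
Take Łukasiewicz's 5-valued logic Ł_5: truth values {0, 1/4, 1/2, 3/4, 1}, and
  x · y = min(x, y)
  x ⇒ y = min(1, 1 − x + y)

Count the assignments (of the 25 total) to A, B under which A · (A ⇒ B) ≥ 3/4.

5

value 1: 1 assignment (counts)
value 3/4: 4 assignments (counts)
value 1/2: 7 assignments
value 1/4: 7 assignments
value 0: 6 assignments
So 5 of the 25 assignments meet the threshold.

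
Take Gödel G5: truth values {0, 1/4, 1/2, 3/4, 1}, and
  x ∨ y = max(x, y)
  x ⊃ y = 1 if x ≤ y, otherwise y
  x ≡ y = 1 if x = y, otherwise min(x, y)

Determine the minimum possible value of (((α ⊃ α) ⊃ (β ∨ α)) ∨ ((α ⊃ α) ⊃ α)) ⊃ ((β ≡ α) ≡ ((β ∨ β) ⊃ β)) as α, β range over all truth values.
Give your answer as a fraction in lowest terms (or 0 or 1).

0

Take α = 0, β = 1/4:
α ⊃ α = 0 ⊃ 0 = 1
β ∨ α = 1/4 ∨ 0 = 1/4
(α ⊃ α) ⊃ (β ∨ α) = 1 ⊃ 1/4 = 1/4
α ⊃ α = 0 ⊃ 0 = 1
(α ⊃ α) ⊃ α = 1 ⊃ 0 = 0
((α ⊃ α) ⊃ (β ∨ α)) ∨ ((α ⊃ α) ⊃ α) = 1/4 ∨ 0 = 1/4
β ≡ α = 1/4 ≡ 0 = 0
β ∨ β = 1/4 ∨ 1/4 = 1/4
(β ∨ β) ⊃ β = 1/4 ⊃ 1/4 = 1
(β ≡ α) ≡ ((β ∨ β) ⊃ β) = 0 ≡ 1 = 0
(((α ⊃ α) ⊃ (β ∨ α)) ∨ ((α ⊃ α) ⊃ α)) ⊃ ((β ≡ α) ≡ ((β ∨ β) ⊃ β)) = 1/4 ⊃ 0 = 0
No assignment yields a value below 0, so this is the minimum.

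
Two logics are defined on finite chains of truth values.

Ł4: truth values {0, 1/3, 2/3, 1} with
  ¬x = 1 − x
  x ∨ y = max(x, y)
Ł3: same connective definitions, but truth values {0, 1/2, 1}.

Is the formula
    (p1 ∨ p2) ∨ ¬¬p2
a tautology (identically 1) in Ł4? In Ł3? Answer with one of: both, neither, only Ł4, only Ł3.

neither

In Ł4: at p1 = 0, p2 = 0 the value is 0 — not a tautology.
In Ł3: at p1 = 0, p2 = 0 the value is 0 — not a tautology.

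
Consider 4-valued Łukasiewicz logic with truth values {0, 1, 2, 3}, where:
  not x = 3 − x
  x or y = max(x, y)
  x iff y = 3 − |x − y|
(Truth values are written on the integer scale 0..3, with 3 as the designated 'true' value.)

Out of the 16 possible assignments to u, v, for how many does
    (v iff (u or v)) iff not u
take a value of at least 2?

u = 0, v = 0 ↦ 3  ≥
u = 0, v = 1 ↦ 3  ≥
u = 0, v = 2 ↦ 3  ≥
u = 0, v = 3 ↦ 3  ≥
u = 1, v = 0 ↦ 3  ≥
u = 1, v = 1 ↦ 2  ≥
u = 1, v = 2 ↦ 2  ≥
u = 1, v = 3 ↦ 2  ≥
u = 2, v = 0 ↦ 3  ≥
u = 2, v = 1 ↦ 2  ≥
u = 2, v = 2 ↦ 1  <
u = 2, v = 3 ↦ 1  <
u = 3, v = 0 ↦ 3  ≥
u = 3, v = 1 ↦ 2  ≥
u = 3, v = 2 ↦ 1  <
u = 3, v = 3 ↦ 0  <
So 12 of the 16 assignments meet the threshold.

12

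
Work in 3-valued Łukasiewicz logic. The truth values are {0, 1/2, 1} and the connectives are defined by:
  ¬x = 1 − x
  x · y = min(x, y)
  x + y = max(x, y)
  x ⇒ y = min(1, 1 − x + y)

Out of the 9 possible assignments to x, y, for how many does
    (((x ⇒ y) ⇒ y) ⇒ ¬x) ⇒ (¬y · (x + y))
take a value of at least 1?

3

x = 0, y = 0 ↦ 0  <
x = 0, y = 1/2 ↦ 1/2  <
x = 0, y = 1 ↦ 0  <
x = 1/2, y = 0 ↦ 1/2  <
x = 1/2, y = 1/2 ↦ 1/2  <
x = 1/2, y = 1 ↦ 1/2  <
x = 1, y = 0 ↦ 1  ≥
x = 1, y = 1/2 ↦ 1  ≥
x = 1, y = 1 ↦ 1  ≥
So 3 of the 9 assignments meet the threshold.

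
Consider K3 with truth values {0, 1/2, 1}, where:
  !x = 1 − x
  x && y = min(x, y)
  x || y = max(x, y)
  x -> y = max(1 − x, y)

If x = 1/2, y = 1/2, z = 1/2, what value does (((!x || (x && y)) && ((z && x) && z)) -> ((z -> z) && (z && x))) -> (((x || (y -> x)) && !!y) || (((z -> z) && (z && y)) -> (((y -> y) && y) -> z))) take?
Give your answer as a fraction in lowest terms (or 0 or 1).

1/2

!x = !1/2 = 1/2
x && y = 1/2 && 1/2 = 1/2
!x || (x && y) = 1/2 || 1/2 = 1/2
z && x = 1/2 && 1/2 = 1/2
(z && x) && z = 1/2 && 1/2 = 1/2
(!x || (x && y)) && ((z && x) && z) = 1/2 && 1/2 = 1/2
z -> z = 1/2 -> 1/2 = 1/2
z && x = 1/2 && 1/2 = 1/2
(z -> z) && (z && x) = 1/2 && 1/2 = 1/2
((!x || (x && y)) && ((z && x) && z)) -> ((z -> z) && (z && x)) = 1/2 -> 1/2 = 1/2
y -> x = 1/2 -> 1/2 = 1/2
x || (y -> x) = 1/2 || 1/2 = 1/2
!y = !1/2 = 1/2
!!y = !1/2 = 1/2
(x || (y -> x)) && !!y = 1/2 && 1/2 = 1/2
z -> z = 1/2 -> 1/2 = 1/2
z && y = 1/2 && 1/2 = 1/2
(z -> z) && (z && y) = 1/2 && 1/2 = 1/2
y -> y = 1/2 -> 1/2 = 1/2
(y -> y) && y = 1/2 && 1/2 = 1/2
((y -> y) && y) -> z = 1/2 -> 1/2 = 1/2
((z -> z) && (z && y)) -> (((y -> y) && y) -> z) = 1/2 -> 1/2 = 1/2
((x || (y -> x)) && !!y) || (((z -> z) && (z && y)) -> (((y -> y) && y) -> z)) = 1/2 || 1/2 = 1/2
(((!x || (x && y)) && ((z && x) && z)) -> ((z -> z) && (z && x))) -> (((x || (y -> x)) && !!y) || (((z -> z) && (z && y)) -> (((y -> y) && y) -> z))) = 1/2 -> 1/2 = 1/2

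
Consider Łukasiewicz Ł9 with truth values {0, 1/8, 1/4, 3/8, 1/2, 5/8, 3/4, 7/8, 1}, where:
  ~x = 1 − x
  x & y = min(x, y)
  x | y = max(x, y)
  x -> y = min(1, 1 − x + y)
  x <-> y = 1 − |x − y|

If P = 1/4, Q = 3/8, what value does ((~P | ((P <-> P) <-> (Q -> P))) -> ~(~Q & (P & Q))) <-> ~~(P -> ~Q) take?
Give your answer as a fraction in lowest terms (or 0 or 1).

7/8

~P = ~1/4 = 3/4
P <-> P = 1/4 <-> 1/4 = 1
Q -> P = 3/8 -> 1/4 = 7/8
(P <-> P) <-> (Q -> P) = 1 <-> 7/8 = 7/8
~P | ((P <-> P) <-> (Q -> P)) = 3/4 | 7/8 = 7/8
~Q = ~3/8 = 5/8
P & Q = 1/4 & 3/8 = 1/4
~Q & (P & Q) = 5/8 & 1/4 = 1/4
~(~Q & (P & Q)) = ~1/4 = 3/4
(~P | ((P <-> P) <-> (Q -> P))) -> ~(~Q & (P & Q)) = 7/8 -> 3/4 = 7/8
~Q = ~3/8 = 5/8
P -> ~Q = 1/4 -> 5/8 = 1
~(P -> ~Q) = ~1 = 0
~~(P -> ~Q) = ~0 = 1
((~P | ((P <-> P) <-> (Q -> P))) -> ~(~Q & (P & Q))) <-> ~~(P -> ~Q) = 7/8 <-> 1 = 7/8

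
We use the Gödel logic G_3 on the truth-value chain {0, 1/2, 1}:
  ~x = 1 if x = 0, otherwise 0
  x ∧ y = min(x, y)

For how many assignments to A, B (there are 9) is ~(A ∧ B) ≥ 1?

5

A = 0, B = 0 ↦ 1  ≥
A = 0, B = 1/2 ↦ 1  ≥
A = 0, B = 1 ↦ 1  ≥
A = 1/2, B = 0 ↦ 1  ≥
A = 1/2, B = 1/2 ↦ 0  <
A = 1/2, B = 1 ↦ 0  <
A = 1, B = 0 ↦ 1  ≥
A = 1, B = 1/2 ↦ 0  <
A = 1, B = 1 ↦ 0  <
So 5 of the 9 assignments meet the threshold.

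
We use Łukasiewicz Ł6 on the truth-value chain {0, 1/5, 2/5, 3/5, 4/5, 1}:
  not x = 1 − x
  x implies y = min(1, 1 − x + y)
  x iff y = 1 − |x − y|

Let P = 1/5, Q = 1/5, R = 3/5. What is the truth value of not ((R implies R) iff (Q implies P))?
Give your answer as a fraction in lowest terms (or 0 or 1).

0

R implies R = 3/5 implies 3/5 = 1
Q implies P = 1/5 implies 1/5 = 1
(R implies R) iff (Q implies P) = 1 iff 1 = 1
not ((R implies R) iff (Q implies P)) = not 1 = 0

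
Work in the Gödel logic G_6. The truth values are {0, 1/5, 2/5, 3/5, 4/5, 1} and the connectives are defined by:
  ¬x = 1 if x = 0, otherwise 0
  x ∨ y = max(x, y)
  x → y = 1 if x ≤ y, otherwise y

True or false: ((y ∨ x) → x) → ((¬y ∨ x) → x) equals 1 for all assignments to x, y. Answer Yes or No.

No

Counterexample: take x = 0, y = 0.
y ∨ x = 0 ∨ 0 = 0
(y ∨ x) → x = 0 → 0 = 1
¬y = ¬0 = 1
¬y ∨ x = 1 ∨ 0 = 1
(¬y ∨ x) → x = 1 → 0 = 0
((y ∨ x) → x) → ((¬y ∨ x) → x) = 1 → 0 = 0
This gives 0 ≠ 1.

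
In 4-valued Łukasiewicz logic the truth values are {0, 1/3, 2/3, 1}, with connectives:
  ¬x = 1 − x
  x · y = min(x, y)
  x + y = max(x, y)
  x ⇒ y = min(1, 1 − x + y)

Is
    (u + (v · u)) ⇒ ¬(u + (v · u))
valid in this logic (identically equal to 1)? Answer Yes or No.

No

Counterexample: take u = 2/3, v = 0.
v · u = 0 · 2/3 = 0
u + (v · u) = 2/3 + 0 = 2/3
v · u = 0 · 2/3 = 0
u + (v · u) = 2/3 + 0 = 2/3
¬(u + (v · u)) = ¬2/3 = 1/3
(u + (v · u)) ⇒ ¬(u + (v · u)) = 2/3 ⇒ 1/3 = 2/3
This gives 2/3 ≠ 1.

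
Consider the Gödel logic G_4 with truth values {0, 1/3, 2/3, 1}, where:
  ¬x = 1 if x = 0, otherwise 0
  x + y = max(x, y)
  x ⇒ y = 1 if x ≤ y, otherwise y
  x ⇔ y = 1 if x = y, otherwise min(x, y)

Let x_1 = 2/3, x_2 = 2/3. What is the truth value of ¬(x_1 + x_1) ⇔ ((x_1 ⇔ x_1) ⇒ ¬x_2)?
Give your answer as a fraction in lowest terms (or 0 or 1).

x_1 + x_1 = 2/3 + 2/3 = 2/3
¬(x_1 + x_1) = ¬2/3 = 0
x_1 ⇔ x_1 = 2/3 ⇔ 2/3 = 1
¬x_2 = ¬2/3 = 0
(x_1 ⇔ x_1) ⇒ ¬x_2 = 1 ⇒ 0 = 0
¬(x_1 + x_1) ⇔ ((x_1 ⇔ x_1) ⇒ ¬x_2) = 0 ⇔ 0 = 1

1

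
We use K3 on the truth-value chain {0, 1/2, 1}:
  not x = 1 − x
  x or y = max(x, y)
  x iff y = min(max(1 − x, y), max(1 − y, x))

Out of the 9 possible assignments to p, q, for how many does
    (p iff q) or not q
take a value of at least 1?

4

p = 0, q = 0 ↦ 1  ≥
p = 0, q = 1/2 ↦ 1/2  <
p = 0, q = 1 ↦ 0  <
p = 1/2, q = 0 ↦ 1  ≥
p = 1/2, q = 1/2 ↦ 1/2  <
p = 1/2, q = 1 ↦ 1/2  <
p = 1, q = 0 ↦ 1  ≥
p = 1, q = 1/2 ↦ 1/2  <
p = 1, q = 1 ↦ 1  ≥
So 4 of the 9 assignments meet the threshold.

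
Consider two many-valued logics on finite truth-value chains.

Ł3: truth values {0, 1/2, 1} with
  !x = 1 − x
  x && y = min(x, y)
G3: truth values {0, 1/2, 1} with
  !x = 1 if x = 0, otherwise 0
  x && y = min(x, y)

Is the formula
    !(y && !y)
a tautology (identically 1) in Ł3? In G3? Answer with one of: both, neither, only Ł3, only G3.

In Ł3: at y = 1/2 the value is 1/2 — not a tautology.
In G3: every assignment gives 1 — tautology.

only G3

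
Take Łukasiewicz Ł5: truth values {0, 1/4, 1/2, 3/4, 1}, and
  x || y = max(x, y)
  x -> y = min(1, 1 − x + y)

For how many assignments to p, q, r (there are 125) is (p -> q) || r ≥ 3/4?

107

value 1: 85 assignments (counts)
value 3/4: 22 assignments (counts)
value 1/2: 12 assignments
value 1/4: 5 assignments
value 0: 1 assignment
So 107 of the 125 assignments meet the threshold.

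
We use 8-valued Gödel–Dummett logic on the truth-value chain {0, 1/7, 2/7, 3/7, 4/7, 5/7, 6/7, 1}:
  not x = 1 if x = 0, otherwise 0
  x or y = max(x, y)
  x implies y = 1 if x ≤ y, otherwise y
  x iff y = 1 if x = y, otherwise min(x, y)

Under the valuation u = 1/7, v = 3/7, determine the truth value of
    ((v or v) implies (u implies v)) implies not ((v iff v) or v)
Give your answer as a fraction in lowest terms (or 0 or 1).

v or v = 3/7 or 3/7 = 3/7
u implies v = 1/7 implies 3/7 = 1
(v or v) implies (u implies v) = 3/7 implies 1 = 1
v iff v = 3/7 iff 3/7 = 1
(v iff v) or v = 1 or 3/7 = 1
not ((v iff v) or v) = not 1 = 0
((v or v) implies (u implies v)) implies not ((v iff v) or v) = 1 implies 0 = 0

0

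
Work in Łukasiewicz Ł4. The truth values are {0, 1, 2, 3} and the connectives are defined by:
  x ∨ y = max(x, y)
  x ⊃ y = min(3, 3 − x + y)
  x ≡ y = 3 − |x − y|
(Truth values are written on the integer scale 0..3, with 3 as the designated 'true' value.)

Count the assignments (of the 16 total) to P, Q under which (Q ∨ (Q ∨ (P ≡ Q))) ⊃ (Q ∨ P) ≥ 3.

P = 0, Q = 0 ↦ 0  <
P = 0, Q = 1 ↦ 2  <
P = 0, Q = 2 ↦ 3  ≥
P = 0, Q = 3 ↦ 3  ≥
P = 1, Q = 0 ↦ 2  <
P = 1, Q = 1 ↦ 1  <
P = 1, Q = 2 ↦ 3  ≥
P = 1, Q = 3 ↦ 3  ≥
P = 2, Q = 0 ↦ 3  ≥
P = 2, Q = 1 ↦ 3  ≥
P = 2, Q = 2 ↦ 2  <
P = 2, Q = 3 ↦ 3  ≥
P = 3, Q = 0 ↦ 3  ≥
P = 3, Q = 1 ↦ 3  ≥
P = 3, Q = 2 ↦ 3  ≥
P = 3, Q = 3 ↦ 3  ≥
So 11 of the 16 assignments meet the threshold.

11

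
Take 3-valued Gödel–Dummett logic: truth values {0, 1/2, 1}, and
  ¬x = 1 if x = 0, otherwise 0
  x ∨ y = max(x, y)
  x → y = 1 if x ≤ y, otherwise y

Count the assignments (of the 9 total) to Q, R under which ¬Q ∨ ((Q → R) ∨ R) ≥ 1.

Q = 0, R = 0 ↦ 1  ≥
Q = 0, R = 1/2 ↦ 1  ≥
Q = 0, R = 1 ↦ 1  ≥
Q = 1/2, R = 0 ↦ 0  <
Q = 1/2, R = 1/2 ↦ 1  ≥
Q = 1/2, R = 1 ↦ 1  ≥
Q = 1, R = 0 ↦ 0  <
Q = 1, R = 1/2 ↦ 1/2  <
Q = 1, R = 1 ↦ 1  ≥
So 6 of the 9 assignments meet the threshold.

6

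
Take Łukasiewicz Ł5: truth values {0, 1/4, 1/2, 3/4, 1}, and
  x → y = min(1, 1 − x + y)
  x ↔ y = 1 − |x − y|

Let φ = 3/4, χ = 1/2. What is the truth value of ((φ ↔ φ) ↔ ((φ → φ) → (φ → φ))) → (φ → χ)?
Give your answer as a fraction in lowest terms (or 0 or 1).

φ ↔ φ = 3/4 ↔ 3/4 = 1
φ → φ = 3/4 → 3/4 = 1
φ → φ = 3/4 → 3/4 = 1
(φ → φ) → (φ → φ) = 1 → 1 = 1
(φ ↔ φ) ↔ ((φ → φ) → (φ → φ)) = 1 ↔ 1 = 1
φ → χ = 3/4 → 1/2 = 3/4
((φ ↔ φ) ↔ ((φ → φ) → (φ → φ))) → (φ → χ) = 1 → 3/4 = 3/4

3/4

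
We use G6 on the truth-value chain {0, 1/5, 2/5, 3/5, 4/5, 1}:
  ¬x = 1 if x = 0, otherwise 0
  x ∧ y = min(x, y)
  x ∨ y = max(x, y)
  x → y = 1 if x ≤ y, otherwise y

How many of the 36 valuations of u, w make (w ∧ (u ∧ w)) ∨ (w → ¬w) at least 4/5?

value 1: 7 assignments (counts)
value 4/5: 3 assignments (counts)
value 3/5: 5 assignments
value 2/5: 7 assignments
value 1/5: 9 assignments
value 0: 5 assignments
So 10 of the 36 assignments meet the threshold.

10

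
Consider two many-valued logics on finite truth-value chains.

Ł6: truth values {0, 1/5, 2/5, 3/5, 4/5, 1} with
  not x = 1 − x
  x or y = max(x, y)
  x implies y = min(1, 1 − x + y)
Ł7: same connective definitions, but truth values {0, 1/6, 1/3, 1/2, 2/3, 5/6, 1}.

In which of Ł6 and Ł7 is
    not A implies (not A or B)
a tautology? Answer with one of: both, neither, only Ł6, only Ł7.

both

In Ł6: every assignment gives 1 — tautology.
In Ł7: every assignment gives 1 — tautology.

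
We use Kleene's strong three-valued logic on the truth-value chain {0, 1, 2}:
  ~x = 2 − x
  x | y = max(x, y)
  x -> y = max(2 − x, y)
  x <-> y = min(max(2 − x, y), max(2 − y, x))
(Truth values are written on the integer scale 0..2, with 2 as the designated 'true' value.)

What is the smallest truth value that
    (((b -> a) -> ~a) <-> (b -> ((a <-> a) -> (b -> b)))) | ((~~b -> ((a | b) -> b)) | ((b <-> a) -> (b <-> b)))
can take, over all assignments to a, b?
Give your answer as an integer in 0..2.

Take a = 0, b = 1:
b -> a = 1 -> 0 = 1
~a = ~0 = 2
(b -> a) -> ~a = 1 -> 2 = 2
a <-> a = 0 <-> 0 = 2
b -> b = 1 -> 1 = 1
(a <-> a) -> (b -> b) = 2 -> 1 = 1
b -> ((a <-> a) -> (b -> b)) = 1 -> 1 = 1
((b -> a) -> ~a) <-> (b -> ((a <-> a) -> (b -> b))) = 2 <-> 1 = 1
~b = ~1 = 1
~~b = ~1 = 1
a | b = 0 | 1 = 1
(a | b) -> b = 1 -> 1 = 1
~~b -> ((a | b) -> b) = 1 -> 1 = 1
b <-> a = 1 <-> 0 = 1
b <-> b = 1 <-> 1 = 1
(b <-> a) -> (b <-> b) = 1 -> 1 = 1
(~~b -> ((a | b) -> b)) | ((b <-> a) -> (b <-> b)) = 1 | 1 = 1
(((b -> a) -> ~a) <-> (b -> ((a <-> a) -> (b -> b)))) | ((~~b -> ((a | b) -> b)) | ((b <-> a) -> (b <-> b))) = 1 | 1 = 1
No assignment yields a value below 1, so this is the minimum.

1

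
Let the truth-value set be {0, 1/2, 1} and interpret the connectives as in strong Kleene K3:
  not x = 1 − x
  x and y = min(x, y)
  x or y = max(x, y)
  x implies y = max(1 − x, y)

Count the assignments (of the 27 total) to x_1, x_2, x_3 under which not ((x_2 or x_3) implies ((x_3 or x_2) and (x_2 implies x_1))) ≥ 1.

3

value 1: 3 assignments (counts)
value 1/2: 14 assignments
value 0: 10 assignments
So 3 of the 27 assignments meet the threshold.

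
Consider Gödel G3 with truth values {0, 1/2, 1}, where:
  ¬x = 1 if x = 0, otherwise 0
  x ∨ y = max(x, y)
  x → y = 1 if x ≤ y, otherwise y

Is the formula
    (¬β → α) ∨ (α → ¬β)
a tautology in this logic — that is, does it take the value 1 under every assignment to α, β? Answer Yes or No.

Yes

α = 0, β = 0 ↦ 1
α = 0, β = 1/2 ↦ 1
α = 0, β = 1 ↦ 1
α = 1/2, β = 0 ↦ 1
α = 1/2, β = 1/2 ↦ 1
α = 1/2, β = 1 ↦ 1
α = 1, β = 0 ↦ 1
α = 1, β = 1/2 ↦ 1
α = 1, β = 1 ↦ 1
Every assignment gives a value ≥ 1.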